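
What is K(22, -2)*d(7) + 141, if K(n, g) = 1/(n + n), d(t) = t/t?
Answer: 6205/44 ≈ 141.02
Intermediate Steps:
d(t) = 1
K(n, g) = 1/(2*n)
K(22, -2)*d(7) + 141 = ((½)/22)*1 + 141 = ((½)*(1/22))*1 + 141 = (1/44)*1 + 141 = 1/44 + 141 = 6205/44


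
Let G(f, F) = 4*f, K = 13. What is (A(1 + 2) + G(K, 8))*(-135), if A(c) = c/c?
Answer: -7155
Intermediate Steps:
A(c) = 1
(A(1 + 2) + G(K, 8))*(-135) = (1 + 4*13)*(-135) = (1 + 52)*(-135) = 53*(-135) = -7155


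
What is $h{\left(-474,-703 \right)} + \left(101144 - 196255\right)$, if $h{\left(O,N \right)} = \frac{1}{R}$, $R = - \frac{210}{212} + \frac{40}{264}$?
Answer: $- \frac{279154283}{2935} \approx -95112.0$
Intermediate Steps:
$R = - \frac{2935}{3498}$ ($R = \left(-210\right) \frac{1}{212} + 40 \cdot \frac{1}{264} = - \frac{105}{106} + \frac{5}{33} = - \frac{2935}{3498} \approx -0.83905$)
$h{\left(O,N \right)} = - \frac{3498}{2935}$ ($h{\left(O,N \right)} = \frac{1}{- \frac{2935}{3498}} = - \frac{3498}{2935}$)
$h{\left(-474,-703 \right)} + \left(101144 - 196255\right) = - \frac{3498}{2935} + \left(101144 - 196255\right) = - \frac{3498}{2935} - 95111 = - \frac{279154283}{2935}$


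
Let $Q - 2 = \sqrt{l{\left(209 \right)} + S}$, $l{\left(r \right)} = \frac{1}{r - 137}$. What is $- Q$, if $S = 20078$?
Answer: $-2 - \frac{\sqrt{2891234}}{12} \approx -143.7$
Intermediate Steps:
$l{\left(r \right)} = \frac{1}{-137 + r}$
$Q = 2 + \frac{\sqrt{2891234}}{12}$ ($Q = 2 + \sqrt{\frac{1}{-137 + 209} + 20078} = 2 + \sqrt{\frac{1}{72} + 20078} = 2 + \sqrt{\frac{1445617}{72}} = 2 + \frac{\sqrt{2891234}}{12} \approx 143.7$)
$- Q = - (2 + \frac{\sqrt{2891234}}{12}) = -2 - \frac{\sqrt{2891234}}{12}$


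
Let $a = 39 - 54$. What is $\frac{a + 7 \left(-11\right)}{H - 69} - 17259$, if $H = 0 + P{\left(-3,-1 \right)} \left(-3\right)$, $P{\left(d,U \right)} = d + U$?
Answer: $- \frac{983671}{57} \approx -17257.0$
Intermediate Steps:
$a = -15$ ($a = 39 - 54 = -15$)
$P{\left(d,U \right)} = U + d$
$H = 12$ ($H = 0 + \left(-1 - 3\right) \left(-3\right) = 0 - -12 = 0 + 12 = 12$)
$\frac{a + 7 \left(-11\right)}{H - 69} - 17259 = \frac{-15 + 7 \left(-11\right)}{12 - 69} - 17259 = \frac{-15 - 77}{12 - 69} - 17259 = - \frac{92}{-57} - 17259 = \left(-92\right) \left(- \frac{1}{57}\right) - 17259 = \frac{92}{57} - 17259 = - \frac{983671}{57}$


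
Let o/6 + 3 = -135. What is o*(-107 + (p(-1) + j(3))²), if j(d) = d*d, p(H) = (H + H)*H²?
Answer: 48024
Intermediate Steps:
o = -828 (o = -18 + 6*(-135) = -18 - 810 = -828)
p(H) = 2*H³ (p(H) = (2*H)*H² = 2*H³)
j(d) = d²
o*(-107 + (p(-1) + j(3))²) = -828*(-107 + (2*(-1)³ + 3²)²) = -828*(-107 + (2*(-1) + 9)²) = -828*(-107 + (-2 + 9)²) = -828*(-107 + 7²) = -828*(-107 + 49) = -828*(-58) = 48024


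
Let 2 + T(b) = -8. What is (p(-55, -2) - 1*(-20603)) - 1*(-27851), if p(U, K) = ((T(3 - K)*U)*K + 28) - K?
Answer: 47384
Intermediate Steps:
T(b) = -10 (T(b) = -2 - 8 = -10)
p(U, K) = 28 - K - 10*K*U (p(U, K) = ((-10*U)*K + 28) - K = (-10*K*U + 28) - K = (28 - 10*K*U) - K = 28 - K - 10*K*U)
(p(-55, -2) - 1*(-20603)) - 1*(-27851) = ((28 - 1*(-2) - 10*(-2)*(-55)) - 1*(-20603)) - 1*(-27851) = ((28 + 2 - 1100) + 20603) + 27851 = (-1070 + 20603) + 27851 = 19533 + 27851 = 47384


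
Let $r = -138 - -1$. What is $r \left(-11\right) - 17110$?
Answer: $-15603$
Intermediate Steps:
$r = -137$ ($r = -138 + 1 = -137$)
$r \left(-11\right) - 17110 = \left(-137\right) \left(-11\right) - 17110 = 1507 - 17110 = -15603$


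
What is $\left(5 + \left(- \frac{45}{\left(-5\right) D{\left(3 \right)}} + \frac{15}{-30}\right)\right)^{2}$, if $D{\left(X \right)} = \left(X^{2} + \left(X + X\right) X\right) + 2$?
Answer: $\frac{77841}{3364} \approx 23.139$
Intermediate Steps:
$D{\left(X \right)} = 2 + 3 X^{2}$ ($D{\left(X \right)} = \left(X^{2} + 2 X X\right) + 2 = \left(X^{2} + 2 X^{2}\right) + 2 = 3 X^{2} + 2 = 2 + 3 X^{2}$)
$\left(5 + \left(- \frac{45}{\left(-5\right) D{\left(3 \right)}} + \frac{15}{-30}\right)\right)^{2} = \left(5 - \left(\frac{1}{2} + 45 \left(- \frac{1}{5 \left(2 + 3 \cdot 3^{2}\right)}\right)\right)\right)^{2} = \left(5 - \left(\frac{1}{2} + \frac{45}{\left(-5\right) \left(2 + 3 \cdot 9\right)}\right)\right)^{2} = \left(5 - \left(\frac{1}{2} + \frac{45}{\left(-5\right) \left(2 + 27\right)}\right)\right)^{2} = \left(5 - \left(\frac{1}{2} + \frac{45}{\left(-5\right) 29}\right)\right)^{2} = \left(5 - \left(\frac{1}{2} + \frac{45}{-145}\right)\right)^{2} = \left(5 - \frac{11}{58}\right)^{2} = \left(\frac{279}{58}\right)^{2} = \frac{77841}{3364}$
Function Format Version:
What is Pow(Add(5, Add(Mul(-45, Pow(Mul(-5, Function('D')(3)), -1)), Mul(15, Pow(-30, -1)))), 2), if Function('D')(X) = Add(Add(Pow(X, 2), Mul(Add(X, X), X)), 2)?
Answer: Rational(77841, 3364) ≈ 23.139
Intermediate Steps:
Function('D')(X) = Add(2, Mul(3, Pow(X, 2))) (Function('D')(X) = Add(Add(Pow(X, 2), Mul(Mul(2, X), X)), 2) = Add(Add(Pow(X, 2), Mul(2, Pow(X, 2))), 2) = Add(Mul(3, Pow(X, 2)), 2) = Add(2, Mul(3, Pow(X, 2))))
Pow(Add(5, Add(Mul(-45, Pow(Mul(-5, Function('D')(3)), -1)), Mul(15, Pow(-30, -1)))), 2) = Pow(Add(5, Add(Mul(-45, Pow(Mul(-5, Add(2, Mul(3, Pow(3, 2)))), -1)), Mul(15, Pow(-30, -1)))), 2) = Pow(Add(5, Add(Mul(-45, Pow(Mul(-5, Add(2, Mul(3, 9))), -1)), Mul(15, Rational(-1, 30)))), 2) = Pow(Add(5, Add(Mul(-45, Pow(Mul(-5, Add(2, 27)), -1)), Rational(-1, 2))), 2) = Pow(Add(5, Add(Mul(-45, Pow(Mul(-5, 29), -1)), Rational(-1, 2))), 2) = Pow(Add(5, Add(Mul(-45, Pow(-145, -1)), Rational(-1, 2))), 2) = Pow(Add(5, Add(Mul(-45, Rational(-1, 145)), Rational(-1, 2))), 2) = Pow(Add(5, Add(Rational(9, 29), Rational(-1, 2))), 2) = Pow(Add(5, Rational(-11, 58)), 2) = Pow(Rational(279, 58), 2) = Rational(77841, 3364)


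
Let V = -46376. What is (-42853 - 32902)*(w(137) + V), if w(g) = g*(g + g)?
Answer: 669522690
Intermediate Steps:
w(g) = 2*g**2 (w(g) = g*(2*g) = 2*g**2)
(-42853 - 32902)*(w(137) + V) = (-42853 - 32902)*(2*137**2 - 46376) = -75755*(2*18769 - 46376) = -75755*(37538 - 46376) = -75755*(-8838) = 669522690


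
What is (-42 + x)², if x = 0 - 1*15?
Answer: 3249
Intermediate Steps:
x = -15 (x = 0 - 15 = -15)
(-42 + x)² = (-42 - 15)² = (-57)² = 3249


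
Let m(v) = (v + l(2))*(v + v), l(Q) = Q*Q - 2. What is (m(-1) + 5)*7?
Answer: 21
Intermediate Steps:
l(Q) = -2 + Q² (l(Q) = Q² - 2 = -2 + Q²)
m(v) = 2*v*(2 + v) (m(v) = (v + (-2 + 2²))*(v + v) = (v + (-2 + 4))*(2*v) = (v + 2)*(2*v) = (2 + v)*(2*v) = 2*v*(2 + v))
(m(-1) + 5)*7 = (2*(-1)*(2 - 1) + 5)*7 = (2*(-1)*1 + 5)*7 = (-2 + 5)*7 = 3*7 = 21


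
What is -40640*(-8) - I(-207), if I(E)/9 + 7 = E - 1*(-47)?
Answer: 326623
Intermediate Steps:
I(E) = 360 + 9*E (I(E) = -63 + 9*(E - 1*(-47)) = -63 + 9*(E + 47) = -63 + 9*(47 + E) = -63 + (423 + 9*E) = 360 + 9*E)
-40640*(-8) - I(-207) = -40640*(-8) - (360 + 9*(-207)) = 325120 - (360 - 1863) = 325120 - 1*(-1503) = 325120 + 1503 = 326623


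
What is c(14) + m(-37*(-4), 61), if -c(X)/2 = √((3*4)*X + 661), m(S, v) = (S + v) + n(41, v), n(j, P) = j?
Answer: 250 - 2*√829 ≈ 192.42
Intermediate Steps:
m(S, v) = 41 + S + v (m(S, v) = (S + v) + 41 = 41 + S + v)
c(X) = -2*√(661 + 12*X) (c(X) = -2*√((3*4)*X + 661) = -2*√(12*X + 661) = -2*√(661 + 12*X))
c(14) + m(-37*(-4), 61) = -2*√(661 + 12*14) + (41 - 37*(-4) + 61) = -2*√(661 + 168) + (41 + 148 + 61) = -2*√829 + 250 = 250 - 2*√829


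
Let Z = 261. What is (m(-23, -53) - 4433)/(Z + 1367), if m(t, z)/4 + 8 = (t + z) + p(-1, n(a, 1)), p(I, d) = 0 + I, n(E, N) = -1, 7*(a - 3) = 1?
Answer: -129/44 ≈ -2.9318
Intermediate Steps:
a = 22/7 (a = 3 + (⅐)*1 = 3 + ⅐ = 22/7 ≈ 3.1429)
p(I, d) = I
m(t, z) = -36 + 4*t + 4*z (m(t, z) = -32 + 4*((t + z) - 1) = -32 + 4*(-1 + t + z) = -32 + (-4 + 4*t + 4*z) = -36 + 4*t + 4*z)
(m(-23, -53) - 4433)/(Z + 1367) = ((-36 + 4*(-23) + 4*(-53)) - 4433)/(261 + 1367) = ((-36 - 92 - 212) - 4433)/1628 = (-340 - 4433)*(1/1628) = -4773*1/1628 = -129/44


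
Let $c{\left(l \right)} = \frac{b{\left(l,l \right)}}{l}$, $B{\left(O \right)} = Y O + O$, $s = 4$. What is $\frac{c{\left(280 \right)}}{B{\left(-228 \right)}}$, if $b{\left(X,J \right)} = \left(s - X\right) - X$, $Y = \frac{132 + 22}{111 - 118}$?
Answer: $- \frac{139}{335160} \approx -0.00041473$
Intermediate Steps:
$Y = -22$ ($Y = \frac{154}{-7} = 154 \left(- \frac{1}{7}\right) = -22$)
$b{\left(X,J \right)} = 4 - 2 X$ ($b{\left(X,J \right)} = \left(4 - X\right) - X = 4 - 2 X$)
$B{\left(O \right)} = - 21 O$ ($B{\left(O \right)} = - 22 O + O = - 21 O$)
$c{\left(l \right)} = \frac{4 - 2 l}{l}$
$\frac{c{\left(280 \right)}}{B{\left(-228 \right)}} = \frac{-2 + \frac{4}{280}}{\left(-21\right) \left(-228\right)} = \frac{-2 + 4 \cdot \frac{1}{280}}{4788} = \left(-2 + \frac{1}{70}\right) \frac{1}{4788} = \left(- \frac{139}{70}\right) \frac{1}{4788} = - \frac{139}{335160}$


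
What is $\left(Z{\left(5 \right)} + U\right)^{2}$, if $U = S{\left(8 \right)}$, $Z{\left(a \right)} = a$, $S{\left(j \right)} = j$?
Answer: $169$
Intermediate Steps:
$U = 8$
$\left(Z{\left(5 \right)} + U\right)^{2} = \left(5 + 8\right)^{2} = 13^{2} = 169$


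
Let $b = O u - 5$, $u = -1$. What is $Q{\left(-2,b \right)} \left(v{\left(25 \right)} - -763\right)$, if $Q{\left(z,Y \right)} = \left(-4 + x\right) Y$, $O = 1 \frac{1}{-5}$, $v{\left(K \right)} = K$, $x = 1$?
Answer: $\frac{56736}{5} \approx 11347.0$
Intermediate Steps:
$O = - \frac{1}{5}$ ($O = 1 \left(- \frac{1}{5}\right) = - \frac{1}{5} \approx -0.2$)
$b = - \frac{24}{5}$ ($b = \left(- \frac{1}{5}\right) \left(-1\right) - 5 = \frac{1}{5} - 5 = - \frac{24}{5} \approx -4.8$)
$Q{\left(z,Y \right)} = - 3 Y$ ($Q{\left(z,Y \right)} = \left(-4 + 1\right) Y = - 3 Y$)
$Q{\left(-2,b \right)} \left(v{\left(25 \right)} - -763\right) = \left(-3\right) \left(- \frac{24}{5}\right) \left(25 - -763\right) = \frac{72 \left(25 + 763\right)}{5} = \frac{72}{5} \cdot 788 = \frac{56736}{5}$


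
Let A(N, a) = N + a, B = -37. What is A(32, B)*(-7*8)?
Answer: 280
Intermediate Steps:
A(32, B)*(-7*8) = (32 - 37)*(-7*8) = -5*(-56) = 280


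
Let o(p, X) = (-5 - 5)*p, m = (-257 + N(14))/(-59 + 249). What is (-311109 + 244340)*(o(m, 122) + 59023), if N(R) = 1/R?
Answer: -1048521346835/266 ≈ -3.9418e+9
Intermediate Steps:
N(R) = 1/R
m = -3597/2660 (m = (-257 + 1/14)/(-59 + 249) = (-257 + 1/14)/190 = -3597/14*1/190 = -3597/2660 ≈ -1.3523)
o(p, X) = -10*p
(-311109 + 244340)*(o(m, 122) + 59023) = (-311109 + 244340)*(-10*(-3597/2660) + 59023) = -66769*(3597/266 + 59023) = -66769*15703715/266 = -1048521346835/266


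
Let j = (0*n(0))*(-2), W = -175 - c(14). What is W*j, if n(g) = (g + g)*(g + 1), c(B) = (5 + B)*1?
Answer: 0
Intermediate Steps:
c(B) = 5 + B
n(g) = 2*g*(1 + g) (n(g) = (2*g)*(1 + g) = 2*g*(1 + g))
W = -194 (W = -175 - (5 + 14) = -175 - 1*19 = -175 - 19 = -194)
j = 0 (j = (0*(2*0*(1 + 0)))*(-2) = (0*(2*0*1))*(-2) = (0*0)*(-2) = 0*(-2) = 0)
W*j = -194*0 = 0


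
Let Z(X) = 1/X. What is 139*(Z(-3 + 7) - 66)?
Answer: -36557/4 ≈ -9139.3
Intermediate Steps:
139*(Z(-3 + 7) - 66) = 139*(1/(-3 + 7) - 66) = 139*(1/4 - 66) = 139*(-263/4) = -36557/4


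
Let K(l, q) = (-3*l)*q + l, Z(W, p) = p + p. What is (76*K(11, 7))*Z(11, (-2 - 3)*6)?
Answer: 1003200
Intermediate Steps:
Z(W, p) = 2*p
K(l, q) = l - 3*l*q (K(l, q) = -3*l*q + l = l - 3*l*q)
(76*K(11, 7))*Z(11, (-2 - 3)*6) = (76*(11*(1 - 3*7)))*(2*((-2 - 3)*6)) = (76*(11*(1 - 21)))*(2*(-5*6)) = (76*(11*(-20)))*(2*(-30)) = (76*(-220))*(-60) = -16720*(-60) = 1003200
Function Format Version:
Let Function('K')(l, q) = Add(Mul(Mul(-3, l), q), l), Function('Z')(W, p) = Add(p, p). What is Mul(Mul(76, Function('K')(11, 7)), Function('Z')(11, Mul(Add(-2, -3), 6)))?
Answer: 1003200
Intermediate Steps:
Function('Z')(W, p) = Mul(2, p)
Function('K')(l, q) = Add(l, Mul(-3, l, q)) (Function('K')(l, q) = Add(Mul(-3, l, q), l) = Add(l, Mul(-3, l, q)))
Mul(Mul(76, Function('K')(11, 7)), Function('Z')(11, Mul(Add(-2, -3), 6))) = Mul(Mul(76, Mul(11, Add(1, Mul(-3, 7)))), Mul(2, Mul(Add(-2, -3), 6))) = Mul(Mul(76, Mul(11, Add(1, -21))), Mul(2, Mul(-5, 6))) = Mul(Mul(76, Mul(11, -20)), Mul(2, -30)) = Mul(Mul(76, -220), -60) = Mul(-16720, -60) = 1003200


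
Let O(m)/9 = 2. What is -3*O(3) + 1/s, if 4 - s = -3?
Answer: -377/7 ≈ -53.857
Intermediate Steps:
s = 7 (s = 4 - 1*(-3) = 4 + 3 = 7)
O(m) = 18 (O(m) = 9*2 = 18)
-3*O(3) + 1/s = -3*18 + 1/7 = -54 + ⅐ = -377/7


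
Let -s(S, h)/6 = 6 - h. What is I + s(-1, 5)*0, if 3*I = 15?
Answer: 5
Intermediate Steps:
s(S, h) = -36 + 6*h (s(S, h) = -6*(6 - h) = -36 + 6*h)
I = 5 (I = (⅓)*15 = 5)
I + s(-1, 5)*0 = 5 + (-36 + 6*5)*0 = 5 + (-36 + 30)*0 = 5 - 6*0 = 5 + 0 = 5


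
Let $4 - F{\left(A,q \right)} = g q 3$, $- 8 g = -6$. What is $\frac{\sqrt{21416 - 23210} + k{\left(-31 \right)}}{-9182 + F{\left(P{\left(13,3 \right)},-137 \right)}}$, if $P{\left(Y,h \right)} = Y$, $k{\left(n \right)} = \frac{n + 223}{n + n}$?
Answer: $\frac{384}{1099849} - \frac{4 i \sqrt{1794}}{35479} \approx 0.00034914 - 0.0047753 i$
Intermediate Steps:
$g = \frac{3}{4}$ ($g = \left(- \frac{1}{8}\right) \left(-6\right) = \frac{3}{4} \approx 0.75$)
$k{\left(n \right)} = \frac{223 + n}{2 n}$
$F{\left(A,q \right)} = 4 - \frac{9 q}{4}$ ($F{\left(A,q \right)} = 4 - \frac{3 q}{4} \cdot 3 = 4 - \frac{9 q}{4}$)
$\frac{\sqrt{21416 - 23210} + k{\left(-31 \right)}}{-9182 + F{\left(P{\left(13,3 \right)},-137 \right)}} = \frac{\sqrt{21416 - 23210} + \frac{223 - 31}{2 \left(-31\right)}}{-9182 + \left(4 - - \frac{1233}{4}\right)} = \frac{\sqrt{-1794} + \frac{1}{2} \left(- \frac{1}{31}\right) 192}{-9182 + \left(4 + \frac{1233}{4}\right)} = \frac{i \sqrt{1794} - \frac{96}{31}}{-9182 + \frac{1249}{4}} = \frac{- \frac{96}{31} + i \sqrt{1794}}{- \frac{35479}{4}} = \left(- \frac{96}{31} + i \sqrt{1794}\right) \left(- \frac{4}{35479}\right) = \frac{384}{1099849} - \frac{4 i \sqrt{1794}}{35479}$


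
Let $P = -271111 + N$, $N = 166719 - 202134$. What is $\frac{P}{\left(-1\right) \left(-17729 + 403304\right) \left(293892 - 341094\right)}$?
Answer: $- \frac{153263}{9099955575} \approx -1.6842 \cdot 10^{-5}$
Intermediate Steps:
$N = -35415$
$P = -306526$ ($P = -271111 - 35415 = -306526$)
$\frac{P}{\left(-1\right) \left(-17729 + 403304\right) \left(293892 - 341094\right)} = - \frac{306526}{\left(-1\right) \left(-17729 + 403304\right) \left(293892 - 341094\right)} = - \frac{306526}{\left(-1\right) 385575 \left(-47202\right)} = - \frac{306526}{\left(-1\right) \left(-18199911150\right)} = - \frac{306526}{18199911150} = \left(-306526\right) \frac{1}{18199911150} = - \frac{153263}{9099955575}$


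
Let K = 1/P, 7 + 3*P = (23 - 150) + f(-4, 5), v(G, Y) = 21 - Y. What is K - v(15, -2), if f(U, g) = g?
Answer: -990/43 ≈ -23.023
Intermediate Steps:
P = -43 (P = -7/3 + ((23 - 150) + 5)/3 = -7/3 + (-127 + 5)/3 = -7/3 + (⅓)*(-122) = -7/3 - 122/3 = -43)
K = -1/43 (K = 1/(-43) = -1/43 ≈ -0.023256)
K - v(15, -2) = -1/43 - (21 - 1*(-2)) = -1/43 - (21 + 2) = -1/43 - 1*23 = -1/43 - 23 = -990/43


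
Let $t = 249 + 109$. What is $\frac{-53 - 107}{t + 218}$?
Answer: $- \frac{5}{18} \approx -0.27778$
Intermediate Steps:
$t = 358$
$\frac{-53 - 107}{t + 218} = \frac{-53 - 107}{358 + 218} = - \frac{160}{576} = \left(-160\right) \frac{1}{576} = - \frac{5}{18}$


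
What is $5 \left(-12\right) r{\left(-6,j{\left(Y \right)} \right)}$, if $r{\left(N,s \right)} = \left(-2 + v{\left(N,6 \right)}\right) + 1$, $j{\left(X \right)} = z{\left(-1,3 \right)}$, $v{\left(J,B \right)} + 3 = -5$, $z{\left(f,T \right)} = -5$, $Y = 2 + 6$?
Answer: $540$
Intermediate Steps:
$Y = 8$
$v{\left(J,B \right)} = -8$ ($v{\left(J,B \right)} = -3 - 5 = -8$)
$j{\left(X \right)} = -5$
$r{\left(N,s \right)} = -9$ ($r{\left(N,s \right)} = \left(-2 - 8\right) + 1 = -10 + 1 = -9$)
$5 \left(-12\right) r{\left(-6,j{\left(Y \right)} \right)} = 5 \left(-12\right) \left(-9\right) = \left(-60\right) \left(-9\right) = 540$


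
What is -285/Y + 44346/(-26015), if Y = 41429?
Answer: -1844624709/1077775435 ≈ -1.7115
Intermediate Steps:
-285/Y + 44346/(-26015) = -285/41429 + 44346/(-26015) = -285*1/41429 + 44346*(-1/26015) = -285/41429 - 44346/26015 = -1844624709/1077775435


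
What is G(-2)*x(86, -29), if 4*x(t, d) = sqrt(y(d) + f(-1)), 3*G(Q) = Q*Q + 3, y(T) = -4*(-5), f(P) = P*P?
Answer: 7*sqrt(21)/12 ≈ 2.6732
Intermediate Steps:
f(P) = P**2
y(T) = 20
G(Q) = 1 + Q**2/3 (G(Q) = (Q*Q + 3)/3 = (Q**2 + 3)/3 = (3 + Q**2)/3 = 1 + Q**2/3)
x(t, d) = sqrt(21)/4 (x(t, d) = sqrt(20 + (-1)**2)/4 = sqrt(20 + 1)/4 = sqrt(21)/4)
G(-2)*x(86, -29) = (1 + (1/3)*(-2)**2)*(sqrt(21)/4) = (1 + (1/3)*4)*(sqrt(21)/4) = (1 + 4/3)*(sqrt(21)/4) = 7*(sqrt(21)/4)/3 = 7*sqrt(21)/12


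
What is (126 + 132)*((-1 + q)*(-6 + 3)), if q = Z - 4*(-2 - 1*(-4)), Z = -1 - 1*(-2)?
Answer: 6192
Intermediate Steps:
Z = 1 (Z = -1 + 2 = 1)
q = -7 (q = 1 - 4*(-2 - 1*(-4)) = 1 - 4*(-2 + 4) = 1 - 4*2 = 1 - 8 = -7)
(126 + 132)*((-1 + q)*(-6 + 3)) = (126 + 132)*((-1 - 7)*(-6 + 3)) = 258*(-8*(-3)) = 258*24 = 6192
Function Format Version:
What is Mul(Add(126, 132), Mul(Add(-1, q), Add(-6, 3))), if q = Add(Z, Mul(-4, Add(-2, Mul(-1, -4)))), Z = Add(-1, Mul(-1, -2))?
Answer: 6192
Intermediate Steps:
Z = 1 (Z = Add(-1, 2) = 1)
q = -7 (q = Add(1, Mul(-4, Add(-2, Mul(-1, -4)))) = Add(1, Mul(-4, Add(-2, 4))) = Add(1, Mul(-4, 2)) = Add(1, -8) = -7)
Mul(Add(126, 132), Mul(Add(-1, q), Add(-6, 3))) = Mul(Add(126, 132), Mul(Add(-1, -7), Add(-6, 3))) = Mul(258, Mul(-8, -3)) = Mul(258, 24) = 6192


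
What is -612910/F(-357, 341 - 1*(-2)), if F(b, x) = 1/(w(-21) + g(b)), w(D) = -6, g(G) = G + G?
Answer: 441295200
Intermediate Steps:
g(G) = 2*G
F(b, x) = 1/(-6 + 2*b)
-612910/F(-357, 341 - 1*(-2)) = -612910/(1/(2*(-3 - 357))) = -612910/((½)/(-360)) = -612910/((½)*(-1/360)) = -612910/(-1/720) = -612910*(-720) = 441295200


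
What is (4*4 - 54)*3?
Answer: -114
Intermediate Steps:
(4*4 - 54)*3 = (16 - 54)*3 = -38*3 = -114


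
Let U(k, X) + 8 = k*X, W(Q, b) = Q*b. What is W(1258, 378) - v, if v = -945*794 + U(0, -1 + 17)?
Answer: 1225862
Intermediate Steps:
U(k, X) = -8 + X*k (U(k, X) = -8 + k*X = -8 + X*k)
v = -750338 (v = -945*794 + (-8 + (-1 + 17)*0) = -750330 + (-8 + 16*0) = -750330 + (-8 + 0) = -750330 - 8 = -750338)
W(1258, 378) - v = 1258*378 - 1*(-750338) = 475524 + 750338 = 1225862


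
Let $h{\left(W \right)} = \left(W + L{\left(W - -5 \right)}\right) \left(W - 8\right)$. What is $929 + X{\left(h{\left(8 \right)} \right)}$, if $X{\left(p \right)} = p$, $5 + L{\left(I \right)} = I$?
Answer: $929$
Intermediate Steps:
$L{\left(I \right)} = -5 + I$
$h{\left(W \right)} = 2 W \left(-8 + W\right)$ ($h{\left(W \right)} = \left(W + \left(-5 + \left(W - -5\right)\right)\right) \left(W - 8\right) = \left(W + \left(-5 + \left(W + 5\right)\right)\right) \left(-8 + W\right) = \left(W + \left(-5 + \left(5 + W\right)\right)\right) \left(-8 + W\right) = \left(W + W\right) \left(-8 + W\right) = 2 W \left(-8 + W\right)$)
$929 + X{\left(h{\left(8 \right)} \right)} = 929 + 2 \cdot 8 \left(-8 + 8\right) = 929 + 2 \cdot 8 \cdot 0 = 929 + 0 = 929$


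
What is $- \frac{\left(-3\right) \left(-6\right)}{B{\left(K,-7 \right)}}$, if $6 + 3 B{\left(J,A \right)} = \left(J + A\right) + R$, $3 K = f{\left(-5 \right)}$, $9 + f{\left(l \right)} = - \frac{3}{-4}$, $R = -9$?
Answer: $\frac{24}{11} \approx 2.1818$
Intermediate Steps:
$f{\left(l \right)} = - \frac{33}{4}$ ($f{\left(l \right)} = -9 - \frac{3}{-4} = -9 - - \frac{3}{4} = -9 + \frac{3}{4} = - \frac{33}{4}$)
$K = - \frac{11}{4}$ ($K = \frac{1}{3} \left(- \frac{33}{4}\right) = - \frac{11}{4} \approx -2.75$)
$B{\left(J,A \right)} = -5 + \frac{A}{3} + \frac{J}{3}$ ($B{\left(J,A \right)} = -2 + \frac{\left(J + A\right) - 9}{3} = -2 + \frac{\left(A + J\right) - 9}{3} = -2 + \frac{-9 + A + J}{3} = -2 + \left(-3 + \frac{A}{3} + \frac{J}{3}\right) = -5 + \frac{A}{3} + \frac{J}{3}$)
$- \frac{\left(-3\right) \left(-6\right)}{B{\left(K,-7 \right)}} = - \frac{\left(-3\right) \left(-6\right)}{-5 + \frac{1}{3} \left(-7\right) + \frac{1}{3} \left(- \frac{11}{4}\right)} = - \frac{18}{-5 - \frac{7}{3} - \frac{11}{12}} = - \frac{18}{- \frac{33}{4}} = - \frac{18 \left(-4\right)}{33} = \left(-1\right) \left(- \frac{24}{11}\right) = \frac{24}{11}$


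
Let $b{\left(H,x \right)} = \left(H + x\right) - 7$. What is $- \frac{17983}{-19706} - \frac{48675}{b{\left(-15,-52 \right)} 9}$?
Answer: $\frac{80930519}{1093683} \approx 73.998$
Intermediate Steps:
$b{\left(H,x \right)} = -7 + H + x$
$- \frac{17983}{-19706} - \frac{48675}{b{\left(-15,-52 \right)} 9} = - \frac{17983}{-19706} - \frac{48675}{\left(-7 - 15 - 52\right) 9} = \left(-17983\right) \left(- \frac{1}{19706}\right) - \frac{48675}{\left(-74\right) 9} = \frac{17983}{19706} - \frac{48675}{-666} = \frac{17983}{19706} - - \frac{16225}{222} = \frac{17983}{19706} + \frac{16225}{222} = \frac{80930519}{1093683}$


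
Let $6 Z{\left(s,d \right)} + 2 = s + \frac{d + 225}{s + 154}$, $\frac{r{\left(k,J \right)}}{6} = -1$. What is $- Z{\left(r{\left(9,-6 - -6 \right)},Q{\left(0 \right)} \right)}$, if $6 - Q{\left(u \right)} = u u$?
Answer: $\frac{953}{888} \approx 1.0732$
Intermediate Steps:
$r{\left(k,J \right)} = -6$ ($r{\left(k,J \right)} = 6 \left(-1\right) = -6$)
$Q{\left(u \right)} = 6 - u^{2}$ ($Q{\left(u \right)} = 6 - u u = 6 - u^{2}$)
$Z{\left(s,d \right)} = - \frac{1}{3} + \frac{s}{6} + \frac{225 + d}{6 \left(154 + s\right)}$ ($Z{\left(s,d \right)} = - \frac{1}{3} + \frac{s + \frac{d + 225}{s + 154}}{6} = - \frac{1}{3} + \frac{s + \frac{225 + d}{154 + s}}{6} = - \frac{1}{3} + \left(\frac{s}{6} + \frac{225 + d}{6 \left(154 + s\right)}\right) = - \frac{1}{3} + \frac{s}{6} + \frac{225 + d}{6 \left(154 + s\right)}$)
$- Z{\left(r{\left(9,-6 - -6 \right)},Q{\left(0 \right)} \right)} = - \frac{-83 + \left(6 - 0^{2}\right) + \left(-6\right)^{2} + 152 \left(-6\right)}{6 \left(154 - 6\right)} = - \frac{-83 + \left(6 - 0\right) + 36 - 912}{6 \cdot 148} = - \frac{-83 + \left(6 + 0\right) + 36 - 912}{6 \cdot 148} = - \frac{-83 + 6 + 36 - 912}{6 \cdot 148} = - \frac{-953}{6 \cdot 148} = \left(-1\right) \left(- \frac{953}{888}\right) = \frac{953}{888}$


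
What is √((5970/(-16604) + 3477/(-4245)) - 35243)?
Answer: I*√4863688267808305390/11747330 ≈ 187.73*I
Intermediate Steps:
√((5970/(-16604) + 3477/(-4245)) - 35243) = √((5970*(-1/16604) + 3477*(-1/4245)) - 35243) = √((-2985/8302 - 1159/1415) - 35243) = √(-13845793/11747330 - 35243) = √(-414024996983/11747330) = I*√4863688267808305390/11747330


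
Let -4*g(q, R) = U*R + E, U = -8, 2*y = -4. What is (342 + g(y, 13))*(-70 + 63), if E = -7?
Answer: -10353/4 ≈ -2588.3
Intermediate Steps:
y = -2 (y = (½)*(-4) = -2)
g(q, R) = 7/4 + 2*R (g(q, R) = -(-8*R - 7)/4 = -(-7 - 8*R)/4 = 7/4 + 2*R)
(342 + g(y, 13))*(-70 + 63) = (342 + (7/4 + 2*13))*(-70 + 63) = (342 + (7/4 + 26))*(-7) = (342 + 111/4)*(-7) = (1479/4)*(-7) = -10353/4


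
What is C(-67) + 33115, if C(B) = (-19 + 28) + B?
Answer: 33057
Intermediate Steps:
C(B) = 9 + B
C(-67) + 33115 = (9 - 67) + 33115 = -58 + 33115 = 33057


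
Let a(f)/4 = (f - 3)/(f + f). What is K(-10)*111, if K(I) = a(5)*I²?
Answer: 8880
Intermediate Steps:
a(f) = 2*(-3 + f)/f (a(f) = 4*((f - 3)/(f + f)) = 4*((-3 + f)/((2*f))) = 4*((-3 + f)*(1/(2*f))) = 4*((-3 + f)/(2*f)) = 2*(-3 + f)/f)
K(I) = 4*I²/5 (K(I) = (2 - 6/5)*I² = 4*I²/5)
K(-10)*111 = ((⅘)*(-10)²)*111 = ((⅘)*100)*111 = 80*111 = 8880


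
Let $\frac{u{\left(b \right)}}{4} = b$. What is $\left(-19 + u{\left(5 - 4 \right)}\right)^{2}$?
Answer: $225$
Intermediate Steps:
$u{\left(b \right)} = 4 b$
$\left(-19 + u{\left(5 - 4 \right)}\right)^{2} = \left(-19 + 4 \left(5 - 4\right)\right)^{2} = \left(-19 + 4 \cdot 1\right)^{2} = \left(-19 + 4\right)^{2} = \left(-15\right)^{2} = 225$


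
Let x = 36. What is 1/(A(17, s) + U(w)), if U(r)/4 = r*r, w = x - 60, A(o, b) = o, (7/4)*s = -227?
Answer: 1/2321 ≈ 0.00043085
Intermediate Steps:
s = -908/7 (s = (4/7)*(-227) = -908/7 ≈ -129.71)
w = -24 (w = 36 - 60 = -24)
U(r) = 4*r² (U(r) = 4*(r*r) = 4*r²)
1/(A(17, s) + U(w)) = 1/(17 + 4*(-24)²) = 1/(17 + 4*576) = 1/(17 + 2304) = 1/2321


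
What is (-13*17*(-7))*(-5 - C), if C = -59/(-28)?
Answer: -43979/4 ≈ -10995.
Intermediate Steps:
C = 59/28 (C = -59*(-1/28) = 59/28 ≈ 2.1071)
(-13*17*(-7))*(-5 - C) = (-13*17*(-7))*(-5 - 1*59/28) = (-221*(-7))*(-5 - 59/28) = 1547*(-199/28) = -43979/4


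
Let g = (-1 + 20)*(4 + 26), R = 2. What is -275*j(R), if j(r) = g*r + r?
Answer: -314050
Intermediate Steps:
g = 570 (g = 19*30 = 570)
j(r) = 571*r (j(r) = 570*r + r = 571*r)
-275*j(R) = -157025*2 = -275*1142 = -314050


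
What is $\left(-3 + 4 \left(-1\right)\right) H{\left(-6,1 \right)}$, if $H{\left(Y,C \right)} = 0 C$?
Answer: $0$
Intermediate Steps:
$H{\left(Y,C \right)} = 0$
$\left(-3 + 4 \left(-1\right)\right) H{\left(-6,1 \right)} = \left(-3 + 4 \left(-1\right)\right) 0 = \left(-3 - 4\right) 0 = \left(-7\right) 0 = 0$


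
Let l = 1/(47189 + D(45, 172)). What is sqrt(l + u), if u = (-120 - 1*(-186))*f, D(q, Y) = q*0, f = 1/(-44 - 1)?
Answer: I*sqrt(734833950405)/707835 ≈ 1.2111*I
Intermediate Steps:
f = -1/45 (f = 1/(-45) = -1/45 ≈ -0.022222)
D(q, Y) = 0
l = 1/47189 (l = 1/(47189 + 0) = 1/47189 ≈ 2.1191e-5)
u = -22/15 (u = (-120 - 1*(-186))*(-1/45) = (-120 + 186)*(-1/45) = 66*(-1/45) = -22/15 ≈ -1.4667)
sqrt(l + u) = sqrt(1/47189 - 22/15) = sqrt(-1038143/707835) = I*sqrt(734833950405)/707835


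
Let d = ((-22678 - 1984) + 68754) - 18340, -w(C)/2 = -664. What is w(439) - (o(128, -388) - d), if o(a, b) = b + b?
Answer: 27856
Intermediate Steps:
o(a, b) = 2*b
w(C) = 1328 (w(C) = -2*(-664) = 1328)
d = 25752 (d = (-24662 + 68754) - 18340 = 44092 - 18340 = 25752)
w(439) - (o(128, -388) - d) = 1328 - (2*(-388) - 1*25752) = 1328 - (-776 - 25752) = 1328 - 1*(-26528) = 1328 + 26528 = 27856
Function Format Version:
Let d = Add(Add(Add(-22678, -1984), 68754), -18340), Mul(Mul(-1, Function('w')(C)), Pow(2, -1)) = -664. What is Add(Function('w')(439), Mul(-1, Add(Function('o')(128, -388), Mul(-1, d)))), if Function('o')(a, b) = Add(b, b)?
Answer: 27856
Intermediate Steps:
Function('o')(a, b) = Mul(2, b)
Function('w')(C) = 1328 (Function('w')(C) = Mul(-2, -664) = 1328)
d = 25752 (d = Add(Add(-24662, 68754), -18340) = Add(44092, -18340) = 25752)
Add(Function('w')(439), Mul(-1, Add(Function('o')(128, -388), Mul(-1, d)))) = Add(1328, Mul(-1, Add(Mul(2, -388), Mul(-1, 25752)))) = Add(1328, Mul(-1, Add(-776, -25752))) = Add(1328, Mul(-1, -26528)) = Add(1328, 26528) = 27856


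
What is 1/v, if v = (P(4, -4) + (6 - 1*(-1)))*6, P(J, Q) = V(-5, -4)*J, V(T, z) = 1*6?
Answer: 1/186 ≈ 0.0053763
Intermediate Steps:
V(T, z) = 6
P(J, Q) = 6*J
v = 186 (v = (6*4 + (6 - 1*(-1)))*6 = (24 + (6 + 1))*6 = (24 + 7)*6 = 31*6 = 186)
1/v = 1/186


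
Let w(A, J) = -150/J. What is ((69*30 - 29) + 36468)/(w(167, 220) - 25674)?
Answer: -847198/564843 ≈ -1.4999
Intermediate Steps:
((69*30 - 29) + 36468)/(w(167, 220) - 25674) = ((69*30 - 29) + 36468)/(-150/220 - 25674) = ((2070 - 29) + 36468)/(-150*1/220 - 25674) = (2041 + 36468)/(-15/22 - 25674) = 38509/(-564843/22) = 38509*(-22/564843) = -847198/564843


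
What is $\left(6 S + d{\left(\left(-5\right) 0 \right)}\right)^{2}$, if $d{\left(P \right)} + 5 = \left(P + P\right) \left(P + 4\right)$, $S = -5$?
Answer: $1225$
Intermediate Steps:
$d{\left(P \right)} = -5 + 2 P \left(4 + P\right)$ ($d{\left(P \right)} = -5 + \left(P + P\right) \left(P + 4\right) = -5 + 2 P \left(4 + P\right)$)
$\left(6 S + d{\left(\left(-5\right) 0 \right)}\right)^{2} = \left(6 \left(-5\right) + \left(-5 + 2 \left(\left(-5\right) 0\right)^{2} + 8 \left(\left(-5\right) 0\right)\right)\right)^{2} = \left(-30 + \left(-5 + 2 \cdot 0^{2} + 8 \cdot 0\right)\right)^{2} = \left(-30 + \left(-5 + 2 \cdot 0 + 0\right)\right)^{2} = \left(-30 + \left(-5 + 0 + 0\right)\right)^{2} = \left(-30 - 5\right)^{2} = \left(-35\right)^{2} = 1225$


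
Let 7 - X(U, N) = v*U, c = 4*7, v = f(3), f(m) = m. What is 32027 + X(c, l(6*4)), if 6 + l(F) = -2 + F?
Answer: 31950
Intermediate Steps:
l(F) = -8 + F (l(F) = -6 + (-2 + F) = -8 + F)
v = 3
c = 28
X(U, N) = 7 - 3*U
32027 + X(c, l(6*4)) = 32027 + (7 - 3*28) = 32027 + (7 - 84) = 32027 - 77 = 31950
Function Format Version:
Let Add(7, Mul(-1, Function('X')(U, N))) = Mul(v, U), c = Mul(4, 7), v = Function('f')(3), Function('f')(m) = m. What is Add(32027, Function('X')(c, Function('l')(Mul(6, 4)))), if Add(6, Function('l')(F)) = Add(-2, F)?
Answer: 31950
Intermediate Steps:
Function('l')(F) = Add(-8, F) (Function('l')(F) = Add(-6, Add(-2, F)) = Add(-8, F))
v = 3
c = 28
Function('X')(U, N) = Add(7, Mul(-3, U)) (Function('X')(U, N) = Add(7, Mul(-1, Mul(3, U))) = Add(7, Mul(-3, U)))
Add(32027, Function('X')(c, Function('l')(Mul(6, 4)))) = Add(32027, Add(7, Mul(-3, 28))) = Add(32027, Add(7, -84)) = Add(32027, -77) = 31950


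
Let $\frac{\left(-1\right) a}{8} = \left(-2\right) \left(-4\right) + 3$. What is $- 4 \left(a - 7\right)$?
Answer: $380$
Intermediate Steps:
$a = -88$ ($a = - 8 \left(\left(-2\right) \left(-4\right) + 3\right) = - 8 \left(8 + 3\right) = \left(-8\right) 11 = -88$)
$- 4 \left(a - 7\right) = - 4 \left(-88 - 7\right) = \left(-4\right) \left(-95\right) = 380$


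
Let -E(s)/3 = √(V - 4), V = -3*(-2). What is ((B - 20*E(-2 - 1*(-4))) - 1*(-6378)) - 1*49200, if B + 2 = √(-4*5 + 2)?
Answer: -42824 + 3*√2*(20 + I) ≈ -42739.0 + 4.2426*I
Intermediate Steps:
V = 6
E(s) = -3*√2 (E(s) = -3*√(6 - 4) = -3*√2)
B = -2 + 3*I*√2 (B = -2 + √(-4*5 + 2) = -2 + √(-20 + 2) = -2 + √(-18) = -2 + 3*I*√2 ≈ -2.0 + 4.2426*I)
((B - 20*E(-2 - 1*(-4))) - 1*(-6378)) - 1*49200 = (((-2 + 3*I*√2) - (-60)*√2) - 1*(-6378)) - 1*49200 = (((-2 + 3*I*√2) + 60*√2) + 6378) - 49200 = ((-2 + 60*√2 + 3*I*√2) + 6378) - 49200 = (6376 + 60*√2 + 3*I*√2) - 49200 = -42824 + 60*√2 + 3*I*√2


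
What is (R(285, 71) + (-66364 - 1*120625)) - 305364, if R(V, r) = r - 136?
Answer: -492418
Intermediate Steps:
R(V, r) = -136 + r
(R(285, 71) + (-66364 - 1*120625)) - 305364 = ((-136 + 71) + (-66364 - 1*120625)) - 305364 = (-65 + (-66364 - 120625)) - 305364 = (-65 - 186989) - 305364 = -187054 - 305364 = -492418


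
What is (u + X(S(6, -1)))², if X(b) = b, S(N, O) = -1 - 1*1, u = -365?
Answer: 134689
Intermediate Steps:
S(N, O) = -2 (S(N, O) = -1 - 1 = -2)
(u + X(S(6, -1)))² = (-365 - 2)² = (-367)² = 134689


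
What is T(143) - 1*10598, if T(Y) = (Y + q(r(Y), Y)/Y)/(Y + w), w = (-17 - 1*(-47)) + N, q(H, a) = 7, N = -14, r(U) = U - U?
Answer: -240946270/22737 ≈ -10597.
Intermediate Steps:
r(U) = 0
w = 16 (w = (-17 - 1*(-47)) - 14 = (-17 + 47) - 14 = 30 - 14 = 16)
T(Y) = (Y + 7/Y)/(16 + Y) (T(Y) = (Y + 7/Y)/(Y + 16) = (Y + 7/Y)/(16 + Y))
T(143) - 1*10598 = (7 + 143²)/(143*(16 + 143)) - 1*10598 = (1/143)*(7 + 20449)/159 - 10598 = (1/143)*(1/159)*20456 - 10598 = 20456/22737 - 10598 = -240946270/22737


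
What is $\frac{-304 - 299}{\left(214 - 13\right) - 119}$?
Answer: $- \frac{603}{82} \approx -7.3537$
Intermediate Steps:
$\frac{-304 - 299}{\left(214 - 13\right) - 119} = - \frac{603}{\left(214 - 13\right) - 119} = - \frac{603}{201 - 119} = - \frac{603}{82}$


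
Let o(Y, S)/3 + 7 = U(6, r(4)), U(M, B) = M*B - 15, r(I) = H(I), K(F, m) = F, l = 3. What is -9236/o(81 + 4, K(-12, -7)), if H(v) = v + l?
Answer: -2309/15 ≈ -153.93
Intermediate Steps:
H(v) = 3 + v (H(v) = v + 3 = 3 + v)
r(I) = 3 + I
U(M, B) = -15 + B*M (U(M, B) = B*M - 15 = -15 + B*M)
o(Y, S) = 60 (o(Y, S) = -21 + 3*(-15 + (3 + 4)*6) = -21 + 3*(-15 + 7*6) = -21 + 3*(-15 + 42) = -21 + 3*27 = -21 + 81 = 60)
-9236/o(81 + 4, K(-12, -7)) = -9236/60 = -9236*1/60 = -2309/15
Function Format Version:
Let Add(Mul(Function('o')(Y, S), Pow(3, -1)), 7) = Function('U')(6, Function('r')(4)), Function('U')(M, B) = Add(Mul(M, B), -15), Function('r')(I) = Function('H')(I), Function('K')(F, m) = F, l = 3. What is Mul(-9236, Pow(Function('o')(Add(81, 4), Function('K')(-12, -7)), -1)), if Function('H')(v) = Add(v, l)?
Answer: Rational(-2309, 15) ≈ -153.93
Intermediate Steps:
Function('H')(v) = Add(3, v) (Function('H')(v) = Add(v, 3) = Add(3, v))
Function('r')(I) = Add(3, I)
Function('U')(M, B) = Add(-15, Mul(B, M)) (Function('U')(M, B) = Add(Mul(B, M), -15) = Add(-15, Mul(B, M)))
Function('o')(Y, S) = 60 (Function('o')(Y, S) = Add(-21, Mul(3, Add(-15, Mul(Add(3, 4), 6)))) = Add(-21, Mul(3, Add(-15, Mul(7, 6)))) = Add(-21, Mul(3, Add(-15, 42))) = Add(-21, Mul(3, 27)) = Add(-21, 81) = 60)
Mul(-9236, Pow(Function('o')(Add(81, 4), Function('K')(-12, -7)), -1)) = Mul(-9236, Pow(60, -1)) = Mul(-9236, Rational(1, 60)) = Rational(-2309, 15)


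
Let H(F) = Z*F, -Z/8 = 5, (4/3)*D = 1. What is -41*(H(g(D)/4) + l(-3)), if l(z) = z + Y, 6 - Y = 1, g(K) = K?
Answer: 451/2 ≈ 225.50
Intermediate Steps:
D = ¾ (D = (¾)*1 = ¾ ≈ 0.75000)
Z = -40 (Z = -8*5 = -40)
Y = 5 (Y = 6 - 1*1 = 6 - 1 = 5)
H(F) = -40*F
l(z) = 5 + z (l(z) = z + 5 = 5 + z)
-41*(H(g(D)/4) + l(-3)) = -41*(-30/4 + (5 - 3)) = -41*(-30/4 + 2) = -41*(-40*3/16 + 2) = -41*(-15/2 + 2) = -41*(-11/2) = 451/2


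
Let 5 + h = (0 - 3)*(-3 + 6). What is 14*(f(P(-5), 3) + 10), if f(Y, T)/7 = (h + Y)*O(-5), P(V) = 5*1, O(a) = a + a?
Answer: 8960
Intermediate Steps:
O(a) = 2*a
P(V) = 5
h = -14 (h = -5 + (0 - 3)*(-3 + 6) = -5 - 3*3 = -5 - 9 = -14)
f(Y, T) = 980 - 70*Y (f(Y, T) = 7*((-14 + Y)*(2*(-5))) = 7*((-14 + Y)*(-10)) = 7*(140 - 10*Y) = 980 - 70*Y)
14*(f(P(-5), 3) + 10) = 14*((980 - 70*5) + 10) = 14*((980 - 350) + 10) = 14*(630 + 10) = 14*640 = 8960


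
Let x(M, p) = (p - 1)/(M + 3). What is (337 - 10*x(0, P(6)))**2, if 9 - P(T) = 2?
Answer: 100489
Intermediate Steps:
P(T) = 7 (P(T) = 9 - 1*2 = 9 - 2 = 7)
x(M, p) = (-1 + p)/(3 + M)
(337 - 10*x(0, P(6)))**2 = (337 - 10*(-1 + 7)/(3 + 0))**2 = (337 - 10*6/3)**2 = (337 - 10*2)**2 = (337 - 20)**2 = 317**2 = 100489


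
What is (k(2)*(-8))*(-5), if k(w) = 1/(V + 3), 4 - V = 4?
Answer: 40/3 ≈ 13.333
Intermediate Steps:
V = 0 (V = 4 - 1*4 = 4 - 4 = 0)
k(w) = ⅓ (k(w) = 1/(0 + 3) = 1/3 = ⅓)
(k(2)*(-8))*(-5) = ((⅓)*(-8))*(-5) = -8/3*(-5) = 40/3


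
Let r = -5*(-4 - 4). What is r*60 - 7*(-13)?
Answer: 2491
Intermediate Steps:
r = 40 (r = -5*(-8) = 40)
r*60 - 7*(-13) = 40*60 - 7*(-13) = 2400 + 91 = 2491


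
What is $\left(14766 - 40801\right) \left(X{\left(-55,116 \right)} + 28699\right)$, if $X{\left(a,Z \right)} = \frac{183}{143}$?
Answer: $- \frac{106851284900}{143} \approx -7.4721 \cdot 10^{8}$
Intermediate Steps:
$X{\left(a,Z \right)} = \frac{183}{143}$ ($X{\left(a,Z \right)} = 183 \cdot \frac{1}{143} = \frac{183}{143}$)
$\left(14766 - 40801\right) \left(X{\left(-55,116 \right)} + 28699\right) = \left(14766 - 40801\right) \left(\frac{183}{143} + 28699\right) = \left(-26035\right) \frac{4104140}{143} = - \frac{106851284900}{143}$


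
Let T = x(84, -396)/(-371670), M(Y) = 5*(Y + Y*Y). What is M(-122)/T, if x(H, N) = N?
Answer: 207825475/3 ≈ 6.9275e+7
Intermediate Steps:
M(Y) = 5*Y + 5*Y² (M(Y) = 5*(Y + Y²) = 5*Y + 5*Y²)
T = 66/61945 (T = -396/(-371670) = -396*(-1/371670) = 66/61945 ≈ 0.0010655)
M(-122)/T = (5*(-122)*(1 - 122))/(66/61945) = (5*(-122)*(-121))*(61945/66) = 73810*(61945/66) = 207825475/3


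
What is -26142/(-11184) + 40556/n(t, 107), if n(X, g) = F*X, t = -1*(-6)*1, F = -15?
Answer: -37602127/83880 ≈ -448.28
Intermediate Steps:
t = 6 (t = 6*1 = 6)
n(X, g) = -15*X
-26142/(-11184) + 40556/n(t, 107) = -26142/(-11184) + 40556/((-15*6)) = -26142*(-1/11184) + 40556/(-90) = 4357/1864 + 40556*(-1/90) = 4357/1864 - 20278/45 = -37602127/83880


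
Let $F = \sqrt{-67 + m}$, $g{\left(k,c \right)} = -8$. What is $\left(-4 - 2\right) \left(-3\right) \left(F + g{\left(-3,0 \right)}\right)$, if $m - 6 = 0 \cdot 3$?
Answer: $-144 + 18 i \sqrt{61} \approx -144.0 + 140.58 i$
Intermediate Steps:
$m = 6$ ($m = 6 + 0 \cdot 3 = 6 + 0 = 6$)
$F = i \sqrt{61}$ ($F = \sqrt{-67 + 6} = \sqrt{-61} = i \sqrt{61} \approx 7.8102 i$)
$\left(-4 - 2\right) \left(-3\right) \left(F + g{\left(-3,0 \right)}\right) = \left(-4 - 2\right) \left(-3\right) \left(i \sqrt{61} - 8\right) = \left(-6\right) \left(-3\right) \left(-8 + i \sqrt{61}\right) = 18 \left(-8 + i \sqrt{61}\right) = -144 + 18 i \sqrt{61}$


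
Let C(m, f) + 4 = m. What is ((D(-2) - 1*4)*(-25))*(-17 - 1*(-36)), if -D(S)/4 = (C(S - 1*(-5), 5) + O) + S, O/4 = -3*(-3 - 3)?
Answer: 133000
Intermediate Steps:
C(m, f) = -4 + m
O = 72 (O = 4*(-3*(-3 - 3)) = 4*(-3*(-6)) = 4*18 = 72)
D(S) = -292 - 8*S (D(S) = -4*(((-4 + (S - 1*(-5))) + 72) + S) = -4*(((-4 + (S + 5)) + 72) + S) = -4*(((-4 + (5 + S)) + 72) + S) = -4*(((1 + S) + 72) + S) = -4*((73 + S) + S) = -4*(73 + 2*S) = -292 - 8*S)
((D(-2) - 1*4)*(-25))*(-17 - 1*(-36)) = (((-292 - 8*(-2)) - 1*4)*(-25))*(-17 - 1*(-36)) = (((-292 + 16) - 4)*(-25))*(-17 + 36) = ((-276 - 4)*(-25))*19 = -280*(-25)*19 = 7000*19 = 133000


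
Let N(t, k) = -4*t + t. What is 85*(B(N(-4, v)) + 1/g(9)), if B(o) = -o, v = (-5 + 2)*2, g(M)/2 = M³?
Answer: -1487075/1458 ≈ -1019.9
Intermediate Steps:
g(M) = 2*M³
v = -6 (v = -3*2 = -6)
N(t, k) = -3*t
85*(B(N(-4, v)) + 1/g(9)) = 85*(-(-3)*(-4) + 1/(2*9³)) = 85*(-1*12 + 1/(2*729)) = 85*(-12 + 1/1458) = 85*(-17495/1458) = -1487075/1458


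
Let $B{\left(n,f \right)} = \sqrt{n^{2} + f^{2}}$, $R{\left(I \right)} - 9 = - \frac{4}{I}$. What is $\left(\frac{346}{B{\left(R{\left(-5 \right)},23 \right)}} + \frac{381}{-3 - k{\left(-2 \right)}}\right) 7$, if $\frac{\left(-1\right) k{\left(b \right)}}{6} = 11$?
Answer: $\frac{127}{3} + \frac{6055 \sqrt{15626}}{7813} \approx 139.21$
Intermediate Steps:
$R{\left(I \right)} = 9 - \frac{4}{I}$
$k{\left(b \right)} = -66$ ($k{\left(b \right)} = \left(-6\right) 11 = -66$)
$B{\left(n,f \right)} = \sqrt{f^{2} + n^{2}}$
$\left(\frac{346}{B{\left(R{\left(-5 \right)},23 \right)}} + \frac{381}{-3 - k{\left(-2 \right)}}\right) 7 = \left(\frac{346}{\sqrt{23^{2} + \left(9 - \frac{4}{-5}\right)^{2}}} + \frac{381}{-3 - -66}\right) 7 = \left(\frac{346}{\sqrt{529 + \left(9 - - \frac{4}{5}\right)^{2}}} + \frac{381}{-3 + 66}\right) 7 = \left(\frac{346}{\sqrt{529 + \left(9 + \frac{4}{5}\right)^{2}}} + \frac{381}{63}\right) 7 = \left(\frac{346}{\sqrt{529 + \left(\frac{49}{5}\right)^{2}}} + 381 \cdot \frac{1}{63}\right) 7 = \left(\frac{346}{\sqrt{529 + \frac{2401}{25}}} + \frac{127}{21}\right) 7 = \left(\frac{346}{\sqrt{\frac{15626}{25}}} + \frac{127}{21}\right) 7 = \left(\frac{346}{\frac{1}{5} \sqrt{15626}} + \frac{127}{21}\right) 7 = \left(346 \frac{5 \sqrt{15626}}{15626} + \frac{127}{21}\right) 7 = \left(\frac{865 \sqrt{15626}}{7813} + \frac{127}{21}\right) 7 = \left(\frac{127}{21} + \frac{865 \sqrt{15626}}{7813}\right) 7 = \frac{127}{3} + \frac{6055 \sqrt{15626}}{7813}$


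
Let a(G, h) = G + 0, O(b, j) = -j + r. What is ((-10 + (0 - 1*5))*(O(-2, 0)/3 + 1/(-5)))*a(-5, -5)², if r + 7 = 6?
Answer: 200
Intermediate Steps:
r = -1 (r = -7 + 6 = -1)
O(b, j) = -1 - j (O(b, j) = -j - 1 = -1 - j)
a(G, h) = G
((-10 + (0 - 1*5))*(O(-2, 0)/3 + 1/(-5)))*a(-5, -5)² = ((-10 + (0 - 1*5))*((-1 - 1*0)/3 + 1/(-5)))*(-5)² = ((-10 + (0 - 5))*((-1 + 0)*(⅓) + 1*(-⅕)))*25 = ((-10 - 5)*(-1*⅓ - ⅕))*25 = -15*(-⅓ - ⅕)*25 = -15*(-8/15)*25 = 8*25 = 200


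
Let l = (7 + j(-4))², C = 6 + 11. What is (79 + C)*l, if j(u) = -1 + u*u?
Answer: 46464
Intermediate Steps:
C = 17
j(u) = -1 + u²
l = 484 (l = (7 + (-1 + (-4)²))² = (7 + (-1 + 16))² = (7 + 15)² = 22² = 484)
(79 + C)*l = (79 + 17)*484 = 96*484 = 46464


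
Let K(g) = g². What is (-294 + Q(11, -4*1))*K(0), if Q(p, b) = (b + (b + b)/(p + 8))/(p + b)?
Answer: 0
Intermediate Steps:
Q(p, b) = (b + 2*b/(8 + p))/(b + p) (Q(p, b) = (b + (2*b)/(8 + p))/(b + p) = (b + 2*b/(8 + p))/(b + p))
(-294 + Q(11, -4*1))*K(0) = (-294 + (-4*1)*(10 + 11)/(11² + 8*(-4*1) + 8*11 - 4*1*11))*0² = (-294 - 4*21/(121 + 8*(-4) + 88 - 4*11))*0 = (-294 - 4*21/(121 - 32 + 88 - 44))*0 = (-294 - 4*21/133)*0 = (-294 - 4*1/133*21)*0 = (-294 - 12/19)*0 = -5598/19*0 = 0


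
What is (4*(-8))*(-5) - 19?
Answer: 141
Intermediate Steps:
(4*(-8))*(-5) - 19 = -32*(-5) - 19 = 160 - 19 = 141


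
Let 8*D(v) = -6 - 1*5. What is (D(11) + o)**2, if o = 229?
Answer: 3316041/64 ≈ 51813.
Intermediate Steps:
D(v) = -11/8 (D(v) = (-6 - 1*5)/8 = (-6 - 5)/8 = (1/8)*(-11) = -11/8)
(D(11) + o)**2 = (-11/8 + 229)**2 = (1821/8)**2 = 3316041/64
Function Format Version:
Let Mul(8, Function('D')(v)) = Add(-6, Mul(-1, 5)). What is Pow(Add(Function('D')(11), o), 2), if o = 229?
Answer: Rational(3316041, 64) ≈ 51813.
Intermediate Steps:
Function('D')(v) = Rational(-11, 8) (Function('D')(v) = Mul(Rational(1, 8), Add(-6, Mul(-1, 5))) = Mul(Rational(1, 8), Add(-6, -5)) = Mul(Rational(1, 8), -11) = Rational(-11, 8))
Pow(Add(Function('D')(11), o), 2) = Pow(Add(Rational(-11, 8), 229), 2) = Pow(Rational(1821, 8), 2) = Rational(3316041, 64)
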